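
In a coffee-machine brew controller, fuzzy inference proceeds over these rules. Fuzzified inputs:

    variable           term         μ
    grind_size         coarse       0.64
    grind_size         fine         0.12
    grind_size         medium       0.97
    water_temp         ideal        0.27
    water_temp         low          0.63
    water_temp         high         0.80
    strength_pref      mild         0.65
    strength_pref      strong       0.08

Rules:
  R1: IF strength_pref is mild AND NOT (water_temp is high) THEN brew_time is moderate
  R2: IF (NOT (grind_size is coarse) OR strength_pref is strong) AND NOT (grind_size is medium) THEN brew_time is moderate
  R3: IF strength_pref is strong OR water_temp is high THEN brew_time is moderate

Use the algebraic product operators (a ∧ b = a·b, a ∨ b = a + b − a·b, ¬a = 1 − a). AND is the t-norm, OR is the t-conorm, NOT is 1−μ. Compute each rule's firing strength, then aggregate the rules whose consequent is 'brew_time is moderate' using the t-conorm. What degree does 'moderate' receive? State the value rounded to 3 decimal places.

0.842

R1: mild=0.65, ¬high=1−0.80=0.20; AND[a·b] → w = 0.1300
R2: (¬coarse=1−0.64=0.36 OR strong=0.08) = 0.4112; AND[a·b] with ¬medium=1−0.97=0.03 → w = 0.0123
R3: strong=0.08, high=0.80; OR[a + b − a·b] → w = 0.8160
Rules with consequent 'moderate': {R1, R2, R3} → strengths 0.1300, 0.0123, 0.8160
Aggregate via t-conorm [a + b − a·b]: 0.8419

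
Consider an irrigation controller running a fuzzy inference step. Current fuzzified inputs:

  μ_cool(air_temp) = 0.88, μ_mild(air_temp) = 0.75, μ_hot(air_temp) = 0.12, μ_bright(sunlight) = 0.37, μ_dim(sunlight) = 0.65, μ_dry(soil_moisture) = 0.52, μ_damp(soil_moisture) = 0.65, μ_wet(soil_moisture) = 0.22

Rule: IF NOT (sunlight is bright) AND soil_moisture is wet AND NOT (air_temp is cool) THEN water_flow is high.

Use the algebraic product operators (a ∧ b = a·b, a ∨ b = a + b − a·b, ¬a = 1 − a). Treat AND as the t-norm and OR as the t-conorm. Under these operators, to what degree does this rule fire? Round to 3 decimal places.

firing strength: ¬bright=1−0.37=0.63, wet=0.22, ¬cool=1−0.88=0.12; AND[a·b] → w = 0.0166

0.017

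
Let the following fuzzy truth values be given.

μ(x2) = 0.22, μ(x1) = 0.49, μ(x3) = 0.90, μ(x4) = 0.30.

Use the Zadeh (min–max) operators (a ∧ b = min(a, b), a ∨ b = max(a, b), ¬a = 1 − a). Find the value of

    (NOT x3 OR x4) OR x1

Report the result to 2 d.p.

NOT x3 = 1 − 0.90 = 0.10
NOT x3 OR x4 = max(a, b) on (0.10, 0.30) = 0.30
(NOT x3 OR x4) OR x1 = max(a, b) on (0.30, 0.49) = 0.49

0.49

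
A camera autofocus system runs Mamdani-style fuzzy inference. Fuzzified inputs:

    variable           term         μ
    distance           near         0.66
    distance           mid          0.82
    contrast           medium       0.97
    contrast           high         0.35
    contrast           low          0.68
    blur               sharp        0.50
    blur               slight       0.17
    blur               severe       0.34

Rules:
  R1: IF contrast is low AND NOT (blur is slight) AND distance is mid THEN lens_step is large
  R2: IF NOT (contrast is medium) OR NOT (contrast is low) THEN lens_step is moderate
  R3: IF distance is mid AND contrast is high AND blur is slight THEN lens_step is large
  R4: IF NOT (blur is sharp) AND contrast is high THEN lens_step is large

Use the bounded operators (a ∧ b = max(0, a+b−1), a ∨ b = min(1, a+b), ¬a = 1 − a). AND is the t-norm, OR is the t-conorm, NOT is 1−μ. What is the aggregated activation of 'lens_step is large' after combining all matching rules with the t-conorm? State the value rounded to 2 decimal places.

R1: low=0.68, ¬slight=1−0.17=0.83, mid=0.82; AND[max(0, a+b−1)] → w = 0.33
R2: ¬medium=1−0.97=0.03, ¬low=1−0.68=0.32; OR[min(1, a+b)] → w = 0.35
R3: mid=0.82, high=0.35, slight=0.17; AND[max(0, a+b−1)] → w = 0.00
R4: ¬sharp=1−0.50=0.50, high=0.35; AND[max(0, a+b−1)] → w = 0.00
Rules with consequent 'large': {R1, R3, R4} → strengths 0.33, 0.00, 0.00
Aggregate via t-conorm [min(1, a+b)]: 0.33

0.33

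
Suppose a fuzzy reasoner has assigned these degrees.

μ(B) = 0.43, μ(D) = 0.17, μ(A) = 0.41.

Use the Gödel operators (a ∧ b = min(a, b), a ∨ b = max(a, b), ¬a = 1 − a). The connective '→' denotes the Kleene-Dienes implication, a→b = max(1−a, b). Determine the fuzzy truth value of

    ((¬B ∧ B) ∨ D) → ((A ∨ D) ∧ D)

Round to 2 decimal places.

0.57

¬B = 1 − 0.43 = 0.57
¬B ∧ B = min(a, b) on (0.57, 0.43) = 0.43
(¬B ∧ B) ∨ D = max(a, b) on (0.43, 0.17) = 0.43
A ∨ D = max(a, b) on (0.41, 0.17) = 0.41
(A ∨ D) ∧ D = min(a, b) on (0.41, 0.17) = 0.17
((¬B ∧ B) ∨ D) → ((A ∨ D) ∧ D)  [Kleene-Dienes: max(1−a, b)] with a=0.43, b=0.17 → 0.57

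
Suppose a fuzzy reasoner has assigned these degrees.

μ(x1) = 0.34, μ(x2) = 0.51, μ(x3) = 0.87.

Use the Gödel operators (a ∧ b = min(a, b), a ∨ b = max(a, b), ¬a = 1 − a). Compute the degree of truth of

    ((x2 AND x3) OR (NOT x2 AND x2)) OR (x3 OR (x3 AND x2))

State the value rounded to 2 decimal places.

0.87

x2 AND x3 = min(a, b) on (0.51, 0.87) = 0.51
NOT x2 = 1 − 0.51 = 0.49
NOT x2 AND x2 = min(a, b) on (0.49, 0.51) = 0.49
(x2 AND x3) OR (NOT x2 AND x2) = max(a, b) on (0.51, 0.49) = 0.51
x3 AND x2 = min(a, b) on (0.87, 0.51) = 0.51
x3 OR (x3 AND x2) = max(a, b) on (0.87, 0.51) = 0.87
((x2 AND x3) OR (NOT x2 AND x2)) OR (x3 OR (x3 AND x2)) = max(a, b) on (0.51, 0.87) = 0.87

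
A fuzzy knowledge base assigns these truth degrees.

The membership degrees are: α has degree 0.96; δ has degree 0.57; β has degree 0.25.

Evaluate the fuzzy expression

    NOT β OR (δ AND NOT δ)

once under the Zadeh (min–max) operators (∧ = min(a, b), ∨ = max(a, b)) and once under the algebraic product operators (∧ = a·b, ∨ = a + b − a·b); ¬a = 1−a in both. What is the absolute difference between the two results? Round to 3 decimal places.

Under Zadeh (min–max):
  NOT β = 1 − 0.25 = 0.75
  NOT δ = 1 − 0.57 = 0.43
  δ AND NOT δ = min(a, b) on (0.57, 0.43) = 0.43
  NOT β OR (δ AND NOT δ) = max(a, b) on (0.75, 0.43) = 0.75
  → value = 0.7500
Under algebraic product:
  NOT β = 1 − 0.2500 = 0.7500
  NOT δ = 1 − 0.5700 = 0.4300
  δ AND NOT δ = a·b on (0.5700, 0.4300) = 0.2451
  NOT β OR (δ AND NOT δ) = a + b − a·b on (0.7500, 0.2451) = 0.8113
  → value = 0.8113
|0.7500 − 0.8113| = 0.061

0.061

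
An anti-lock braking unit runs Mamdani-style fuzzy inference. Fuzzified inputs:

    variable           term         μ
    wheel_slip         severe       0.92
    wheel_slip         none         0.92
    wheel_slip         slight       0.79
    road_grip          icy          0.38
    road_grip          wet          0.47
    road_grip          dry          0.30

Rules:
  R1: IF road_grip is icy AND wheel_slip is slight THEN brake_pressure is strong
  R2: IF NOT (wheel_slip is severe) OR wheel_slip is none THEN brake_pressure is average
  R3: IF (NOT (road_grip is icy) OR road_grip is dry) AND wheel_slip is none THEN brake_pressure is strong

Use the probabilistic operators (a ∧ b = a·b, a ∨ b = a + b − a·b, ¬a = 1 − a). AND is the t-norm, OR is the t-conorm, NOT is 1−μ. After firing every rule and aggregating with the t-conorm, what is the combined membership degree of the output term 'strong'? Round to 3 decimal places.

R1: icy=0.38, slight=0.79; AND[a·b] → w = 0.3002
R2: ¬severe=1−0.92=0.08, none=0.92; OR[a + b − a·b] → w = 0.9264
R3: (¬icy=1−0.38=0.62 OR dry=0.30) = 0.7340; AND[a·b] with none=0.92 → w = 0.6753
Rules with consequent 'strong': {R1, R3} → strengths 0.3002, 0.6753
Aggregate via t-conorm [a + b − a·b]: 0.7728

0.773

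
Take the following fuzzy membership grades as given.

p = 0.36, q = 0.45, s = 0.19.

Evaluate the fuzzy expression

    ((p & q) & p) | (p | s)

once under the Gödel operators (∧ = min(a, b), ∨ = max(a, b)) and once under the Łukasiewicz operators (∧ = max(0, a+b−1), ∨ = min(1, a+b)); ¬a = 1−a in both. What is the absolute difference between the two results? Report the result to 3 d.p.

Under Gödel:
  p & q = min(a, b) on (0.36, 0.45) = 0.36
  (p & q) & p = min(a, b) on (0.36, 0.36) = 0.36
  p | s = max(a, b) on (0.36, 0.19) = 0.36
  ((p & q) & p) | (p | s) = max(a, b) on (0.36, 0.36) = 0.36
  → value = 0.3600
Under Łukasiewicz:
  p & q = max(0, a+b−1) on (0.36, 0.45) = 0.00
  (p & q) & p = max(0, a+b−1) on (0.00, 0.36) = 0.00
  p | s = min(1, a+b) on (0.36, 0.19) = 0.55
  ((p & q) & p) | (p | s) = min(1, a+b) on (0.00, 0.55) = 0.55
  → value = 0.5500
|0.3600 − 0.5500| = 0.190

0.190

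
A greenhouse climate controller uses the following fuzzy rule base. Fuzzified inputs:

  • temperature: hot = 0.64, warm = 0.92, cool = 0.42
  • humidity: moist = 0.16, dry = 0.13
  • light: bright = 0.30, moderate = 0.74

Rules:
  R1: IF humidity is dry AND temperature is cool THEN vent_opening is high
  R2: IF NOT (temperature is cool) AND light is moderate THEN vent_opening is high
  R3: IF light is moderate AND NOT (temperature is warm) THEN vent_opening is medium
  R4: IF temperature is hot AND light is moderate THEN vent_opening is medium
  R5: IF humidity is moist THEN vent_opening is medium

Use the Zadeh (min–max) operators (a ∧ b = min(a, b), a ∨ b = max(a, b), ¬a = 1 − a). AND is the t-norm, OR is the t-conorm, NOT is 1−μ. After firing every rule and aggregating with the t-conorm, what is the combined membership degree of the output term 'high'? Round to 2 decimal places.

R1: dry=0.13, cool=0.42; AND[min(a, b)] → w = 0.13
R2: ¬cool=1−0.42=0.58, moderate=0.74; AND[min(a, b)] → w = 0.58
R3: moderate=0.74, ¬warm=1−0.92=0.08; AND[min(a, b)] → w = 0.08
R4: hot=0.64, moderate=0.74; AND[min(a, b)] → w = 0.64
R5: moist=0.16 → w = 0.16
Rules with consequent 'high': {R1, R2} → strengths 0.13, 0.58
Aggregate via t-conorm [max(a, b)]: 0.58

0.58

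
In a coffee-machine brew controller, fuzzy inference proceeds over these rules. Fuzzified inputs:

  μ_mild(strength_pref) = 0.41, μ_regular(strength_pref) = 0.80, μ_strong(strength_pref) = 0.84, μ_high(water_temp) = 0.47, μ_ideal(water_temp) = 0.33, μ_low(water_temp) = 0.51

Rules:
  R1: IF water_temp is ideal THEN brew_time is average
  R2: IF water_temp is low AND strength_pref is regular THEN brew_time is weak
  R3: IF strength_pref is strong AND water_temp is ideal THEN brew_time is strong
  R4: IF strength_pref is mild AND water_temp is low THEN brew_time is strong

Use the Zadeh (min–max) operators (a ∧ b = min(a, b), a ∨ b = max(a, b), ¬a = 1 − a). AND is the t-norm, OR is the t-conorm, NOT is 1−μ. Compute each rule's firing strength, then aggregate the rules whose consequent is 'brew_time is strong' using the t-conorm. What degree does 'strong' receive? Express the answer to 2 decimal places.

0.41

R1: ideal=0.33 → w = 0.33
R2: low=0.51, regular=0.80; AND[min(a, b)] → w = 0.51
R3: strong=0.84, ideal=0.33; AND[min(a, b)] → w = 0.33
R4: mild=0.41, low=0.51; AND[min(a, b)] → w = 0.41
Rules with consequent 'strong': {R3, R4} → strengths 0.33, 0.41
Aggregate via t-conorm [max(a, b)]: 0.41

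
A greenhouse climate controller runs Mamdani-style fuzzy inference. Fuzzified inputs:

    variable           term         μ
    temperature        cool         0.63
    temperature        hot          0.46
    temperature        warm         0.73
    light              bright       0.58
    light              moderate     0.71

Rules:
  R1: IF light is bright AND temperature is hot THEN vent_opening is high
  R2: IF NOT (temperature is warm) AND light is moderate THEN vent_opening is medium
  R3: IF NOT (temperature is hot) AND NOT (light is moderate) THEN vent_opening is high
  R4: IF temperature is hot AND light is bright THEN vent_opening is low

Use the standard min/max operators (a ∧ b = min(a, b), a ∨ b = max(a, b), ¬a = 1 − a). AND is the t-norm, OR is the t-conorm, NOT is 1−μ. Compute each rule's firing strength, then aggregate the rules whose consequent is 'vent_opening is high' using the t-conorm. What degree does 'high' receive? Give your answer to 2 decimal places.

0.46

R1: bright=0.58, hot=0.46; AND[min(a, b)] → w = 0.46
R2: ¬warm=1−0.73=0.27, moderate=0.71; AND[min(a, b)] → w = 0.27
R3: ¬hot=1−0.46=0.54, ¬moderate=1−0.71=0.29; AND[min(a, b)] → w = 0.29
R4: hot=0.46, bright=0.58; AND[min(a, b)] → w = 0.46
Rules with consequent 'high': {R1, R3} → strengths 0.46, 0.29
Aggregate via t-conorm [max(a, b)]: 0.46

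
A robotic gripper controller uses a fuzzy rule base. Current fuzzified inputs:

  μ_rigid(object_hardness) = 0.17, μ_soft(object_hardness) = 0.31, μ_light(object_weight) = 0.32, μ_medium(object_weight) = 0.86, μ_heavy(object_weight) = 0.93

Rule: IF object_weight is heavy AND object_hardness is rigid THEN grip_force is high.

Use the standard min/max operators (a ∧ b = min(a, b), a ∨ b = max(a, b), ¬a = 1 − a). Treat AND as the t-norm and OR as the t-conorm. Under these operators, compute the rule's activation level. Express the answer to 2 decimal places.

0.17

firing strength: heavy=0.93, rigid=0.17; AND[min(a, b)] → w = 0.17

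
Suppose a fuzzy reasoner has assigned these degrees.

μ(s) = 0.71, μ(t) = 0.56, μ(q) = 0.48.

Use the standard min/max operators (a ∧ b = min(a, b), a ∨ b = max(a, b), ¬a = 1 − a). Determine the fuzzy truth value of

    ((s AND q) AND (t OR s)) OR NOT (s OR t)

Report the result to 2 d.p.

s AND q = min(a, b) on (0.71, 0.48) = 0.48
t OR s = max(a, b) on (0.56, 0.71) = 0.71
(s AND q) AND (t OR s) = min(a, b) on (0.48, 0.71) = 0.48
s OR t = max(a, b) on (0.71, 0.56) = 0.71
NOT (s OR t) = 1 − 0.71 = 0.29
((s AND q) AND (t OR s)) OR NOT (s OR t) = max(a, b) on (0.48, 0.29) = 0.48

0.48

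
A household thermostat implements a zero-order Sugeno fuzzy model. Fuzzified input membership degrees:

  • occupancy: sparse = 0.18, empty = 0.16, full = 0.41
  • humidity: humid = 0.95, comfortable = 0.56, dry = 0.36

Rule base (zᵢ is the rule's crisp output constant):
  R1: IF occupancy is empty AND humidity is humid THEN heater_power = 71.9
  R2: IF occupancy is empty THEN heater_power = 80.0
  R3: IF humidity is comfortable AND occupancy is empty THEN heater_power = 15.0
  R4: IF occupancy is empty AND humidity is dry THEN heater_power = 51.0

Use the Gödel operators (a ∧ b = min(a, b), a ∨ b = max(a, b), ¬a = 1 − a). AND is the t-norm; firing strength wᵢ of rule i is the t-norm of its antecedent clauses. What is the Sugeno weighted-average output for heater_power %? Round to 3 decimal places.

R1 (z=71.9): empty=0.16, humid=0.95; AND[min(a, b)] → w = 0.16
R2 (z=80.0): empty=0.16 → w = 0.16
R3 (z=15.0): comfortable=0.56, empty=0.16; AND[min(a, b)] → w = 0.16
R4 (z=51.0): empty=0.16, dry=0.36; AND[min(a, b)] → w = 0.16
Weighted average = (0.16·71.9 + 0.16·80.0 + 0.16·15.0 + 0.16·51.0) / (0.16 + 0.16 + 0.16 + 0.16)
  = 34.8640 / 0.6400 = 54.475

54.475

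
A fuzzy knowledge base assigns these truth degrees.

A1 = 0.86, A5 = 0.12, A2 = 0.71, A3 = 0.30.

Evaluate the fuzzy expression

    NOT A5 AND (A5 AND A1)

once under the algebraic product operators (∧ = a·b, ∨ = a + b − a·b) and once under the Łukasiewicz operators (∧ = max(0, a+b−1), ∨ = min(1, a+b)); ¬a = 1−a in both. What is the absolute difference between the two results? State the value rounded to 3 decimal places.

Under algebraic product:
  NOT A5 = 1 − 0.1200 = 0.8800
  A5 AND A1 = a·b on (0.1200, 0.8600) = 0.1032
  NOT A5 AND (A5 AND A1) = a·b on (0.8800, 0.1032) = 0.0908
  → value = 0.0908
Under Łukasiewicz:
  NOT A5 = 1 − 0.12 = 0.88
  A5 AND A1 = max(0, a+b−1) on (0.12, 0.86) = 0.00
  NOT A5 AND (A5 AND A1) = max(0, a+b−1) on (0.88, 0.00) = 0.00
  → value = 0.0000
|0.0908 − 0.0000| = 0.091

0.091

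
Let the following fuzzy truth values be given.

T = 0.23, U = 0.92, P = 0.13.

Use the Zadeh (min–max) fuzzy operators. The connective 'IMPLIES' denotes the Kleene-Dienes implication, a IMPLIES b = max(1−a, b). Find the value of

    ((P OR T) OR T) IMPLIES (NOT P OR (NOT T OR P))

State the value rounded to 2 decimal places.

P OR T = max(a, b) on (0.13, 0.23) = 0.23
(P OR T) OR T = max(a, b) on (0.23, 0.23) = 0.23
NOT P = 1 − 0.13 = 0.87
NOT T = 1 − 0.23 = 0.77
NOT T OR P = max(a, b) on (0.77, 0.13) = 0.77
NOT P OR (NOT T OR P) = max(a, b) on (0.87, 0.77) = 0.87
((P OR T) OR T) IMPLIES (NOT P OR (NOT T OR P))  [Kleene-Dienes: max(1−a, b)] with a=0.23, b=0.87 → 0.87

0.87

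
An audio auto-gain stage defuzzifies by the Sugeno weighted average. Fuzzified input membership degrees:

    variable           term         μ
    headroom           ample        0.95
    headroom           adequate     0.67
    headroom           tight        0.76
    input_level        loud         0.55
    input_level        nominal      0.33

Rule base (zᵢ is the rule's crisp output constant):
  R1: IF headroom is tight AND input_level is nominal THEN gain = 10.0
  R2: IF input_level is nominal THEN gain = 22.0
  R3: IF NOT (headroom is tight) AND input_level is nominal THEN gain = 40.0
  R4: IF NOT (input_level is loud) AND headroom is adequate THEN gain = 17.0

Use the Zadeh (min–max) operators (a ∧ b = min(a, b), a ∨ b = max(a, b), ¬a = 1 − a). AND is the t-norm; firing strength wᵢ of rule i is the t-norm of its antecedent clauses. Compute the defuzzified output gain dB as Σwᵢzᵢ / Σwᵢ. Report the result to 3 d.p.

R1 (z=10.0): tight=0.76, nominal=0.33; AND[min(a, b)] → w = 0.33
R2 (z=22.0): nominal=0.33 → w = 0.33
R3 (z=40.0): ¬tight=1−0.76=0.24, nominal=0.33; AND[min(a, b)] → w = 0.24
R4 (z=17.0): ¬loud=1−0.55=0.45, adequate=0.67; AND[min(a, b)] → w = 0.45
Weighted average = (0.33·10.0 + 0.33·22.0 + 0.24·40.0 + 0.45·17.0) / (0.33 + 0.33 + 0.24 + 0.45)
  = 27.8100 / 1.3500 = 20.600

20.600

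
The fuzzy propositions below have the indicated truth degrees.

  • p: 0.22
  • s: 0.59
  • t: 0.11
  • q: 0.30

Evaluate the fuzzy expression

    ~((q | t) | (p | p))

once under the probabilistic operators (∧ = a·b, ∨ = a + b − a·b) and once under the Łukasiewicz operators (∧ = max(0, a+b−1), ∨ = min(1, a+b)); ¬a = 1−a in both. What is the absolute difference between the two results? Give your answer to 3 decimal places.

Under probabilistic:
  q | t = a + b − a·b on (0.3000, 0.1100) = 0.3770
  p | p = a + b − a·b on (0.2200, 0.2200) = 0.3916
  (q | t) | (p | p) = a + b − a·b on (0.3770, 0.3916) = 0.6210
  ~((q | t) | (p | p)) = 1 − 0.6210 = 0.3790
  → value = 0.3790
Under Łukasiewicz:
  q | t = min(1, a+b) on (0.30, 0.11) = 0.41
  p | p = min(1, a+b) on (0.22, 0.22) = 0.44
  (q | t) | (p | p) = min(1, a+b) on (0.41, 0.44) = 0.85
  ~((q | t) | (p | p)) = 1 − 0.85 = 0.15
  → value = 0.1500
|0.3790 − 0.1500| = 0.229

0.229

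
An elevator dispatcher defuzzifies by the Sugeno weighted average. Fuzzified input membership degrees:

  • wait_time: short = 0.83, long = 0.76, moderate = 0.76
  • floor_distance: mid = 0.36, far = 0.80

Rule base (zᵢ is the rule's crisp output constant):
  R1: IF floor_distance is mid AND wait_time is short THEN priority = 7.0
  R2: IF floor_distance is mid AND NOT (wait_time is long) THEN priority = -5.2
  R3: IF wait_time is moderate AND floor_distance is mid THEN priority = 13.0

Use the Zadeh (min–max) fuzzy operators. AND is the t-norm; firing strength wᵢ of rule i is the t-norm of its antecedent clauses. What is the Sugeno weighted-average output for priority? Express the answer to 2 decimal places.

6.20

R1 (z=7.0): mid=0.36, short=0.83; AND[min(a, b)] → w = 0.36
R2 (z=-5.2): mid=0.36, ¬long=1−0.76=0.24; AND[min(a, b)] → w = 0.24
R3 (z=13.0): moderate=0.76, mid=0.36; AND[min(a, b)] → w = 0.36
Weighted average = (0.36·7.0 + 0.24·-5.2 + 0.36·13.0) / (0.36 + 0.24 + 0.36)
  = 5.9520 / 0.9600 = 6.20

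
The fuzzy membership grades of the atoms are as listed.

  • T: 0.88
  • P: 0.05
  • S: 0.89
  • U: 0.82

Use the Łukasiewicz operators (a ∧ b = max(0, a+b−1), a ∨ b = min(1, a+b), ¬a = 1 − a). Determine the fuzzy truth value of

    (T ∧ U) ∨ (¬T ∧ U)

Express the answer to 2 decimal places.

T ∧ U = max(0, a+b−1) on (0.88, 0.82) = 0.70
¬T = 1 − 0.88 = 0.12
¬T ∧ U = max(0, a+b−1) on (0.12, 0.82) = 0.00
(T ∧ U) ∨ (¬T ∧ U) = min(1, a+b) on (0.70, 0.00) = 0.70

0.70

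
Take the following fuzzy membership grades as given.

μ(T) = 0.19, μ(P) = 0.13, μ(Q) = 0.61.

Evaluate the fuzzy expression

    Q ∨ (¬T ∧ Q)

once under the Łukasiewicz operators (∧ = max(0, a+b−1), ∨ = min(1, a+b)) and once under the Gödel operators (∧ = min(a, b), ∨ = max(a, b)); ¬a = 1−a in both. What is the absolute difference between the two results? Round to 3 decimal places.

0.390

Under Łukasiewicz:
  ¬T = 1 − 0.19 = 0.81
  ¬T ∧ Q = max(0, a+b−1) on (0.81, 0.61) = 0.42
  Q ∨ (¬T ∧ Q) = min(1, a+b) on (0.61, 0.42) = 1.00
  → value = 1.0000
Under Gödel:
  ¬T = 1 − 0.19 = 0.81
  ¬T ∧ Q = min(a, b) on (0.81, 0.61) = 0.61
  Q ∨ (¬T ∧ Q) = max(a, b) on (0.61, 0.61) = 0.61
  → value = 0.6100
|1.0000 − 0.6100| = 0.390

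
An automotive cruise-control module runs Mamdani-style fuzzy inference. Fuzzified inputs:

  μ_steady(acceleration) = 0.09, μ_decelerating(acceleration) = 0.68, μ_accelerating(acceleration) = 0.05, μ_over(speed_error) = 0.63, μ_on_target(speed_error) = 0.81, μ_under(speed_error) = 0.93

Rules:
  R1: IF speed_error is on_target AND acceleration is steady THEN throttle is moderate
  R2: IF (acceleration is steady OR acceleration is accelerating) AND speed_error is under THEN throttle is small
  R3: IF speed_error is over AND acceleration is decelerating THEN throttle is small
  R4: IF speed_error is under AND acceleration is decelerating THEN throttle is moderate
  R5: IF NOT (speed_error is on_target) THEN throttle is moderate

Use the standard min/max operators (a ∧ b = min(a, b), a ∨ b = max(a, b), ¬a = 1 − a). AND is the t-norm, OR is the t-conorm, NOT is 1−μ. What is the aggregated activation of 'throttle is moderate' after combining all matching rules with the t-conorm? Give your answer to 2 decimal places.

R1: on_target=0.81, steady=0.09; AND[min(a, b)] → w = 0.09
R2: (steady=0.09 OR accelerating=0.05) = 0.09; AND[min(a, b)] with under=0.93 → w = 0.09
R3: over=0.63, decelerating=0.68; AND[min(a, b)] → w = 0.63
R4: under=0.93, decelerating=0.68; AND[min(a, b)] → w = 0.68
R5: ¬on_target=1−0.81=0.19 → w = 0.19
Rules with consequent 'moderate': {R1, R4, R5} → strengths 0.09, 0.68, 0.19
Aggregate via t-conorm [max(a, b)]: 0.68

0.68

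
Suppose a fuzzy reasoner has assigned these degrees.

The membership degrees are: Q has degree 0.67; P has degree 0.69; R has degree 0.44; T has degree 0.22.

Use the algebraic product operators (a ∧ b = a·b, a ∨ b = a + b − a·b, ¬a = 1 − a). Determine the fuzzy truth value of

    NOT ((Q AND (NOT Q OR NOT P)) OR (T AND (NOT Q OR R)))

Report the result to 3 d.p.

0.552

NOT Q = 1 − 0.6700 = 0.3300
NOT P = 1 − 0.6900 = 0.3100
NOT Q OR NOT P = a + b − a·b on (0.3300, 0.3100) = 0.5377
Q AND (NOT Q OR NOT P) = a·b on (0.6700, 0.5377) = 0.3603
NOT Q = 1 − 0.6700 = 0.3300
NOT Q OR R = a + b − a·b on (0.3300, 0.4400) = 0.6248
T AND (NOT Q OR R) = a·b on (0.2200, 0.6248) = 0.1375
(Q AND (NOT Q OR NOT P)) OR (T AND (NOT Q OR R)) = a + b − a·b on (0.3603, 0.1375) = 0.4482
NOT ((Q AND (NOT Q OR NOT P)) OR (T AND (NOT Q OR R))) = 1 − 0.4482 = 0.5518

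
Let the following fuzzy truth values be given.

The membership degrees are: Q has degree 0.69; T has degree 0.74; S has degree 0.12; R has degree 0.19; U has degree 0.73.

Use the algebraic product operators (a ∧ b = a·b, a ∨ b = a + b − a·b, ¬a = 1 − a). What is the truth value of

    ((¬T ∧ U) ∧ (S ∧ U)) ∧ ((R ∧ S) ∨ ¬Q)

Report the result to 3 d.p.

¬T = 1 − 0.7400 = 0.2600
¬T ∧ U = a·b on (0.2600, 0.7300) = 0.1898
S ∧ U = a·b on (0.1200, 0.7300) = 0.0876
(¬T ∧ U) ∧ (S ∧ U) = a·b on (0.1898, 0.0876) = 0.0166
R ∧ S = a·b on (0.1900, 0.1200) = 0.0228
¬Q = 1 − 0.6900 = 0.3100
(R ∧ S) ∨ ¬Q = a + b − a·b on (0.0228, 0.3100) = 0.3257
((¬T ∧ U) ∧ (S ∧ U)) ∧ ((R ∧ S) ∨ ¬Q) = a·b on (0.0166, 0.3257) = 0.0054

0.005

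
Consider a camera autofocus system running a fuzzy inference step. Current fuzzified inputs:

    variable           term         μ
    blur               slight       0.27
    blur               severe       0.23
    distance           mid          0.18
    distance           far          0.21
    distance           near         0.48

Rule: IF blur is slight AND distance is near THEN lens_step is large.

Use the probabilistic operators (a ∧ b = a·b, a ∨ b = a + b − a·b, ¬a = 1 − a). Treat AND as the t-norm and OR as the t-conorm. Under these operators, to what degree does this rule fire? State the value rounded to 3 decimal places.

firing strength: slight=0.27, near=0.48; AND[a·b] → w = 0.1296

0.130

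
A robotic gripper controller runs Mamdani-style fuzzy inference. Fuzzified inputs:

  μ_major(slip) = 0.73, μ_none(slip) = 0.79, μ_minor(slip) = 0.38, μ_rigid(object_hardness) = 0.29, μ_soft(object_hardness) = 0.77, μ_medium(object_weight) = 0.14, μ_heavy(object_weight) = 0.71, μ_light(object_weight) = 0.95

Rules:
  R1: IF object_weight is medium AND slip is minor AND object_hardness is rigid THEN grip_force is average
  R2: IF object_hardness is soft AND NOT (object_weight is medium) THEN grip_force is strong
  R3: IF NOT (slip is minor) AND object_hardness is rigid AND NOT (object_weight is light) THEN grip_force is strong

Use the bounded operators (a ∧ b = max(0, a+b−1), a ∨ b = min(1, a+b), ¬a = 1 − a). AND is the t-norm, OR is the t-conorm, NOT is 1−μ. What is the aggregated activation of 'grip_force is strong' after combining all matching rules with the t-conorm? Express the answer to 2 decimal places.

R1: medium=0.14, minor=0.38, rigid=0.29; AND[max(0, a+b−1)] → w = 0.00
R2: soft=0.77, ¬medium=1−0.14=0.86; AND[max(0, a+b−1)] → w = 0.63
R3: ¬minor=1−0.38=0.62, rigid=0.29, ¬light=1−0.95=0.05; AND[max(0, a+b−1)] → w = 0.00
Rules with consequent 'strong': {R2, R3} → strengths 0.63, 0.00
Aggregate via t-conorm [min(1, a+b)]: 0.63

0.63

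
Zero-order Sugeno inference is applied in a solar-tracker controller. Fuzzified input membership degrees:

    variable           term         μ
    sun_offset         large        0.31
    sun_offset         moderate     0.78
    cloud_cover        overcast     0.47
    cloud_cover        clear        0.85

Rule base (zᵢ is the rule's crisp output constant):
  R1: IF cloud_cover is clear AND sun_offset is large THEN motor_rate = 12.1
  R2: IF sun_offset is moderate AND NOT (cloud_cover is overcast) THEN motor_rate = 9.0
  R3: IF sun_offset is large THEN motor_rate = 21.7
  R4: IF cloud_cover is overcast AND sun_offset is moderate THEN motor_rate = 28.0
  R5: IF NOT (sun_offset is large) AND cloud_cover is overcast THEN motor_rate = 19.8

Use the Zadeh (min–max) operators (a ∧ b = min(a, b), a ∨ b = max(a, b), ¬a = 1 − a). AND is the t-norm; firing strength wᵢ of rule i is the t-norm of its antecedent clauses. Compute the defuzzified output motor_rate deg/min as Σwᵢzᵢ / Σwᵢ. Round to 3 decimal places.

18.045

R1 (z=12.1): clear=0.85, large=0.31; AND[min(a, b)] → w = 0.31
R2 (z=9.0): moderate=0.78, ¬overcast=1−0.47=0.53; AND[min(a, b)] → w = 0.53
R3 (z=21.7): large=0.31 → w = 0.31
R4 (z=28.0): overcast=0.47, moderate=0.78; AND[min(a, b)] → w = 0.47
R5 (z=19.8): ¬large=1−0.31=0.69, overcast=0.47; AND[min(a, b)] → w = 0.47
Weighted average = (0.31·12.1 + 0.53·9.0 + 0.31·21.7 + 0.47·28.0 + 0.47·19.8) / (0.31 + 0.53 + 0.31 + 0.47 + 0.47)
  = 37.7140 / 2.0900 = 18.045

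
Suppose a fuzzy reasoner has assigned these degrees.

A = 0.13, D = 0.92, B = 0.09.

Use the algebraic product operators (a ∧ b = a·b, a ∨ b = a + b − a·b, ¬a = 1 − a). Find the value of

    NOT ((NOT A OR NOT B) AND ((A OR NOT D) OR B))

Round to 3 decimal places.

NOT A = 1 − 0.1300 = 0.8700
NOT B = 1 − 0.0900 = 0.9100
NOT A OR NOT B = a + b − a·b on (0.8700, 0.9100) = 0.9883
NOT D = 1 − 0.9200 = 0.0800
A OR NOT D = a + b − a·b on (0.1300, 0.0800) = 0.1996
(A OR NOT D) OR B = a + b − a·b on (0.1996, 0.0900) = 0.2716
(NOT A OR NOT B) AND ((A OR NOT D) OR B) = a·b on (0.9883, 0.2716) = 0.2685
NOT ((NOT A OR NOT B) AND ((A OR NOT D) OR B)) = 1 − 0.2685 = 0.7315

0.732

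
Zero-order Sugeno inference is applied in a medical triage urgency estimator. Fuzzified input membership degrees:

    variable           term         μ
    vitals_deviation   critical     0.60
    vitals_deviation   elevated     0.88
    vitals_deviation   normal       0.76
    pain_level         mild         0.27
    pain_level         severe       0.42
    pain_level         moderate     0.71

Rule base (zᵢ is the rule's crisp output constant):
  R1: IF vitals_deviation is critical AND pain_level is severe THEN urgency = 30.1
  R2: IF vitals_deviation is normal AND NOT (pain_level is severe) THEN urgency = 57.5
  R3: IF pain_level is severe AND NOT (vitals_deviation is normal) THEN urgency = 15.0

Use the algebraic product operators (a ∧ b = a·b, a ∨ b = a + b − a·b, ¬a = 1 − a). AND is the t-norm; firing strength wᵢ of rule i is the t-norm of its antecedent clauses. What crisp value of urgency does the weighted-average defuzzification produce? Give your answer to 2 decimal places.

R1 (z=30.1): critical=0.60, severe=0.42; AND[a·b] → w = 0.2520
R2 (z=57.5): normal=0.76, ¬severe=1−0.42=0.58; AND[a·b] → w = 0.4408
R3 (z=15.0): severe=0.42, ¬normal=1−0.76=0.24; AND[a·b] → w = 0.1008
Weighted average = (0.2520·30.1 + 0.4408·57.5 + 0.1008·15.0) / (0.2520 + 0.4408 + 0.1008)
  = 34.4432 / 0.7936 = 43.40

43.40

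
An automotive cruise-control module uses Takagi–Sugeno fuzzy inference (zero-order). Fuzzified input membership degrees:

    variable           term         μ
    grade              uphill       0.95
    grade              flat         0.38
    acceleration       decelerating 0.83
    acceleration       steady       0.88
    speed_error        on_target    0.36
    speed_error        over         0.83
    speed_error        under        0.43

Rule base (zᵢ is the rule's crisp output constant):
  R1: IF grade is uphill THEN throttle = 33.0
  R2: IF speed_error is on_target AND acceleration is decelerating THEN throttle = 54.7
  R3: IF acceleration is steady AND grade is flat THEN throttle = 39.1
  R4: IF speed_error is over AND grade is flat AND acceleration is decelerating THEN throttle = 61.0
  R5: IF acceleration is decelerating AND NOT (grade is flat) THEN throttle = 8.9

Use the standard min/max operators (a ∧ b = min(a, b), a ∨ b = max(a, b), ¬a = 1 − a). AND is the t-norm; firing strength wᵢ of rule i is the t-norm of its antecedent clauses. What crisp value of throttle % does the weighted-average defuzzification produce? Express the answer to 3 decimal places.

35.167

R1 (z=33.0): uphill=0.95 → w = 0.95
R2 (z=54.7): on_target=0.36, decelerating=0.83; AND[min(a, b)] → w = 0.36
R3 (z=39.1): steady=0.88, flat=0.38; AND[min(a, b)] → w = 0.38
R4 (z=61.0): over=0.83, flat=0.38, decelerating=0.83; AND[min(a, b)] → w = 0.38
R5 (z=8.9): decelerating=0.83, ¬flat=1−0.38=0.62; AND[min(a, b)] → w = 0.62
Weighted average = (0.95·33.0 + 0.36·54.7 + 0.38·39.1 + 0.38·61.0 + 0.62·8.9) / (0.95 + 0.36 + 0.38 + 0.38 + 0.62)
  = 94.5980 / 2.6900 = 35.167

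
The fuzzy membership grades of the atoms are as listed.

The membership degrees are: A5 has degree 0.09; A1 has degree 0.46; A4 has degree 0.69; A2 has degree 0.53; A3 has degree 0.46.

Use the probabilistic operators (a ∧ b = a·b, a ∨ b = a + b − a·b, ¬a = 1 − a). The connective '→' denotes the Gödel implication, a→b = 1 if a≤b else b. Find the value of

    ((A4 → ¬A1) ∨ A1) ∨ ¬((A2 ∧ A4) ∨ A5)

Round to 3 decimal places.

0.895

¬A1 = 1 − 0.4600 = 0.5400
A4 → ¬A1  [Gödel: 1 if a≤b else b] with a=0.6900, b=0.5400 → 0.5400
(A4 → ¬A1) ∨ A1 = a + b − a·b on (0.5400, 0.4600) = 0.7516
A2 ∧ A4 = a·b on (0.5300, 0.6900) = 0.3657
(A2 ∧ A4) ∨ A5 = a + b − a·b on (0.3657, 0.0900) = 0.4228
¬((A2 ∧ A4) ∨ A5) = 1 − 0.4228 = 0.5772
((A4 → ¬A1) ∨ A1) ∨ ¬((A2 ∧ A4) ∨ A5) = a + b − a·b on (0.7516, 0.5772) = 0.8950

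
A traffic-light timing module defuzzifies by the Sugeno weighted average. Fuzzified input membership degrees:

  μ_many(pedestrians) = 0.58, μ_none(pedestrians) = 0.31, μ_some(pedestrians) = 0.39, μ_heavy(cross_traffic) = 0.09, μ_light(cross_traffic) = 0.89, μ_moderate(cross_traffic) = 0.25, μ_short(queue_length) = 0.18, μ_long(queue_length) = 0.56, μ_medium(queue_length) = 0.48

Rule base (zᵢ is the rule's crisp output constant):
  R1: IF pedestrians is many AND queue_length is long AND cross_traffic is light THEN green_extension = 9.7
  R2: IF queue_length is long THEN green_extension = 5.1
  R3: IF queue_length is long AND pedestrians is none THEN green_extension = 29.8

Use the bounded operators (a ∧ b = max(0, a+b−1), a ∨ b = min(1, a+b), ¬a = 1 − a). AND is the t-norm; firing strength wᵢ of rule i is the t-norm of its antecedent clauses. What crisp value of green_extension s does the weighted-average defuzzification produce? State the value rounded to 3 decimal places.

R1 (z=9.7): many=0.58, long=0.56, light=0.89; AND[max(0, a+b−1)] → w = 0.03
R2 (z=5.1): long=0.56 → w = 0.56
R3 (z=29.8): long=0.56, none=0.31; AND[max(0, a+b−1)] → w = 0.00
Weighted average = (0.03·9.7 + 0.56·5.1 + 0.00·29.8) / (0.03 + 0.56 + 0.00)
  = 3.1470 / 0.5900 = 5.334

5.334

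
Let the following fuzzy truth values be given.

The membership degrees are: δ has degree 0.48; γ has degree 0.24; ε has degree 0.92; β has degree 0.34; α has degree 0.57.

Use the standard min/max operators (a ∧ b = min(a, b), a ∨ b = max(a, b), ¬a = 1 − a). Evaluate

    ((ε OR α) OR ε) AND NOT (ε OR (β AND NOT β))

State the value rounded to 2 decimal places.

ε OR α = max(a, b) on (0.92, 0.57) = 0.92
(ε OR α) OR ε = max(a, b) on (0.92, 0.92) = 0.92
NOT β = 1 − 0.34 = 0.66
β AND NOT β = min(a, b) on (0.34, 0.66) = 0.34
ε OR (β AND NOT β) = max(a, b) on (0.92, 0.34) = 0.92
NOT (ε OR (β AND NOT β)) = 1 − 0.92 = 0.08
((ε OR α) OR ε) AND NOT (ε OR (β AND NOT β)) = min(a, b) on (0.92, 0.08) = 0.08

0.08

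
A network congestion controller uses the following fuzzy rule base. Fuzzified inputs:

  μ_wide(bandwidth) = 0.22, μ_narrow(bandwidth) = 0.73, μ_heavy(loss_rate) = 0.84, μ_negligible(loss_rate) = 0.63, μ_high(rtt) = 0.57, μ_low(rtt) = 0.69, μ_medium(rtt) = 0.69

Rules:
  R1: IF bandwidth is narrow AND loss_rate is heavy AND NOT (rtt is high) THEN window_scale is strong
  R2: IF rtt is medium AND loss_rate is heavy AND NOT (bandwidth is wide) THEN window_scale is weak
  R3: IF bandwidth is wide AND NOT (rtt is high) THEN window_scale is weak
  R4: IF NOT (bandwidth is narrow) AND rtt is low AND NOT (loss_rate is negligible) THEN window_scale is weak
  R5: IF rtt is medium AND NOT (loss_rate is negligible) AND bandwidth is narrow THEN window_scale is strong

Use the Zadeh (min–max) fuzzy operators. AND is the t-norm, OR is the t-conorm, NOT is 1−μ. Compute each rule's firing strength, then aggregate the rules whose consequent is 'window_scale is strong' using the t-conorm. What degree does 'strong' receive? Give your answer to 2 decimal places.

0.43

R1: narrow=0.73, heavy=0.84, ¬high=1−0.57=0.43; AND[min(a, b)] → w = 0.43
R2: medium=0.69, heavy=0.84, ¬wide=1−0.22=0.78; AND[min(a, b)] → w = 0.69
R3: wide=0.22, ¬high=1−0.57=0.43; AND[min(a, b)] → w = 0.22
R4: ¬narrow=1−0.73=0.27, low=0.69, ¬negligible=1−0.63=0.37; AND[min(a, b)] → w = 0.27
R5: medium=0.69, ¬negligible=1−0.63=0.37, narrow=0.73; AND[min(a, b)] → w = 0.37
Rules with consequent 'strong': {R1, R5} → strengths 0.43, 0.37
Aggregate via t-conorm [max(a, b)]: 0.43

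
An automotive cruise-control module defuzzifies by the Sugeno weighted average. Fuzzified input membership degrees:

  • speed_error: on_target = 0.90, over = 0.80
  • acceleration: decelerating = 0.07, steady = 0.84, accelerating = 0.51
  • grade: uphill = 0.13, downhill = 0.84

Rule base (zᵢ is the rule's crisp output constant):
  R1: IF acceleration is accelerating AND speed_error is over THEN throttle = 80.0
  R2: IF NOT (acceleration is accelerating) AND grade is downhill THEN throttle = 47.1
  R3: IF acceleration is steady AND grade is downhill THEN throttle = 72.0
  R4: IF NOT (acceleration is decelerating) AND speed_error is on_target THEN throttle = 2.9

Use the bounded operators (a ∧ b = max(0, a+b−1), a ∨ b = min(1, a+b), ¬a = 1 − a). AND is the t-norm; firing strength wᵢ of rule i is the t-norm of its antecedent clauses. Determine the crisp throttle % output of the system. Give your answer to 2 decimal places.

42.66

R1 (z=80.0): accelerating=0.51, over=0.80; AND[max(0, a+b−1)] → w = 0.31
R2 (z=47.1): ¬accelerating=1−0.51=0.49, downhill=0.84; AND[max(0, a+b−1)] → w = 0.33
R3 (z=72.0): steady=0.84, downhill=0.84; AND[max(0, a+b−1)] → w = 0.68
R4 (z=2.9): ¬decelerating=1−0.07=0.93, on_target=0.90; AND[max(0, a+b−1)] → w = 0.83
Weighted average = (0.31·80.0 + 0.33·47.1 + 0.68·72.0 + 0.83·2.9) / (0.31 + 0.33 + 0.68 + 0.83)
  = 91.7100 / 2.1500 = 42.66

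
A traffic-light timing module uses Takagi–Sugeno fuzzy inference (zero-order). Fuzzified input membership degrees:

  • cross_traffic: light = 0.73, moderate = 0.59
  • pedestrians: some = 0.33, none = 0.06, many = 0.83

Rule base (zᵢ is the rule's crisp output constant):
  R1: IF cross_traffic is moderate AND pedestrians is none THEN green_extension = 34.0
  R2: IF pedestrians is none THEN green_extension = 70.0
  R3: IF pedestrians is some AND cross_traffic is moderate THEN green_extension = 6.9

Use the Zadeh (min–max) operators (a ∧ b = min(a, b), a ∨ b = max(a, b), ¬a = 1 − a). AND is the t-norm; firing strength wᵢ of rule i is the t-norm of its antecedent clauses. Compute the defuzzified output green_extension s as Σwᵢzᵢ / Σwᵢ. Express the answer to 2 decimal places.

18.93

R1 (z=34.0): moderate=0.59, none=0.06; AND[min(a, b)] → w = 0.06
R2 (z=70.0): none=0.06 → w = 0.06
R3 (z=6.9): some=0.33, moderate=0.59; AND[min(a, b)] → w = 0.33
Weighted average = (0.06·34.0 + 0.06·70.0 + 0.33·6.9) / (0.06 + 0.06 + 0.33)
  = 8.5170 / 0.4500 = 18.93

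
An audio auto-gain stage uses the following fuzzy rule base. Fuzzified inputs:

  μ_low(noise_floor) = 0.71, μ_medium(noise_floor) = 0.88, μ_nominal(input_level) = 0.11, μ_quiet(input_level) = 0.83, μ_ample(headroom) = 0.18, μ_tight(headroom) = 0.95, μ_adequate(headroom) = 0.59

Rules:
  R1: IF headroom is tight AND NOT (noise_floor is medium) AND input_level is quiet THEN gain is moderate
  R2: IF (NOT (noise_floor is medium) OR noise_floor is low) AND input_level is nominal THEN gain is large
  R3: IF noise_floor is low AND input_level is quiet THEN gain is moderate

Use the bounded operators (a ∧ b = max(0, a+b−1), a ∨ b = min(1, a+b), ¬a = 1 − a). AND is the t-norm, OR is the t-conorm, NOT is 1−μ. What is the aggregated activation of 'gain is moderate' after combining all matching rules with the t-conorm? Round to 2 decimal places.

0.54

R1: tight=0.95, ¬medium=1−0.88=0.12, quiet=0.83; AND[max(0, a+b−1)] → w = 0.00
R2: (¬medium=1−0.88=0.12 OR low=0.71) = 0.83; AND[max(0, a+b−1)] with nominal=0.11 → w = 0.00
R3: low=0.71, quiet=0.83; AND[max(0, a+b−1)] → w = 0.54
Rules with consequent 'moderate': {R1, R3} → strengths 0.00, 0.54
Aggregate via t-conorm [min(1, a+b)]: 0.54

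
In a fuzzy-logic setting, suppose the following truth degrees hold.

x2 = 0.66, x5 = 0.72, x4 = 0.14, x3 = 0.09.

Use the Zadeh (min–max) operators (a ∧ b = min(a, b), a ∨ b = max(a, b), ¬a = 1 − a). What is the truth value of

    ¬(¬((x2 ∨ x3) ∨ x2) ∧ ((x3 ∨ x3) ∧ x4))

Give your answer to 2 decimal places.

0.91

x2 ∨ x3 = max(a, b) on (0.66, 0.09) = 0.66
(x2 ∨ x3) ∨ x2 = max(a, b) on (0.66, 0.66) = 0.66
¬((x2 ∨ x3) ∨ x2) = 1 − 0.66 = 0.34
x3 ∨ x3 = max(a, b) on (0.09, 0.09) = 0.09
(x3 ∨ x3) ∧ x4 = min(a, b) on (0.09, 0.14) = 0.09
¬((x2 ∨ x3) ∨ x2) ∧ ((x3 ∨ x3) ∧ x4) = min(a, b) on (0.34, 0.09) = 0.09
¬(¬((x2 ∨ x3) ∨ x2) ∧ ((x3 ∨ x3) ∧ x4)) = 1 − 0.09 = 0.91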